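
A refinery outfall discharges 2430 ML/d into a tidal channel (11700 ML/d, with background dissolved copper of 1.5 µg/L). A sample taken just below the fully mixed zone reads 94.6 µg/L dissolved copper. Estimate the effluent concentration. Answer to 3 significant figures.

543 µg/L

Mass balance: 11700·1.500 + 2430·Cₑ = 14130·94.60
→ Cₑ = (14130·94.60 − 11700·1.500) / 2430 = 542.9 µg/L.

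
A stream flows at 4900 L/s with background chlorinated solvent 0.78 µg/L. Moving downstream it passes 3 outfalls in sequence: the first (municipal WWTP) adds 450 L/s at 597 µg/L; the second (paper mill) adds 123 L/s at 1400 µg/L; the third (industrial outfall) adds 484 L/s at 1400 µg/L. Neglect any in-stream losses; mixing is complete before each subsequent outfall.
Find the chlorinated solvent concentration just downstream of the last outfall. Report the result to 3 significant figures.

188 µg/L

Outfall 1: combined Q = 5350 L/s; C = (4900·0.7800 + 450.0·597.0)/5350 = 50.93 µg/L.
Outfall 2: combined Q = 5473 L/s; C = (5350·50.93 + 123.0·1400)/5473 = 81.25 µg/L.
Outfall 3: combined Q = 5957 L/s; C = (5473·81.25 + 484.0·1400)/5957 = 188.4 µg/L.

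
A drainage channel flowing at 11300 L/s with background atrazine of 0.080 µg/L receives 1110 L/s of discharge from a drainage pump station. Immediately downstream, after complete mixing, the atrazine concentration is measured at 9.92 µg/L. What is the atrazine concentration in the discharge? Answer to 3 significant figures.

110 µg/L

Mass balance: 11300·0.08000 + 1110·Cₑ = 12410·9.920
→ Cₑ = (12410·9.920 − 11300·0.08000) / 1110 = 110.1 µg/L.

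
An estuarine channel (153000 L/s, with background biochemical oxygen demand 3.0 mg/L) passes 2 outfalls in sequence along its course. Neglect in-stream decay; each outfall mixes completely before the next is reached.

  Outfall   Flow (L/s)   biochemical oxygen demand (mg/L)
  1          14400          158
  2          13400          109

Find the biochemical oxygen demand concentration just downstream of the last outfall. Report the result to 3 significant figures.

After outfall 1: Q = 153000 + 14400 = 167400 L/s; C = (153000·3.000 + 14400·158.0)/167400 = 16.33 mg/L.
After outfall 2: Q = 167400 + 13400 = 180800 L/s; C = (167400·16.33 + 13400·109.0)/180800 = 23.20 mg/L.

23.2 mg/L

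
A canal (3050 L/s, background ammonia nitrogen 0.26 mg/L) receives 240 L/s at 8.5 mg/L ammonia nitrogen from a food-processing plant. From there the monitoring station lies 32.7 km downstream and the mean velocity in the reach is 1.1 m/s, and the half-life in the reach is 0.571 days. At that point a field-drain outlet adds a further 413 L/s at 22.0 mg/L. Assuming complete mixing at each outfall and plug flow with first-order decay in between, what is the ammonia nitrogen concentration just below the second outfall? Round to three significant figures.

After mixing, C = (3050·0.2600 + 240.0·8.500) / 3290 = 2833/3290 = 0.8611 mg/L; combined flow 3290 L/s.
Travel time t = 32.7·1000 / 1.1 = 29730 s = 8.258 h.
Half-life 0.571 d → k = ln 2 / 0.571 = 1.214 d⁻¹.
First-order decay: C = 0.8611·exp(−k·t) = 0.8611·0.6586 = 0.5671 mg/L.
At the second outfall, C = (3290·0.5671 + 413.0·22.00) / (3290 + 413.0) = 2.958 mg/L.

2.96 mg/L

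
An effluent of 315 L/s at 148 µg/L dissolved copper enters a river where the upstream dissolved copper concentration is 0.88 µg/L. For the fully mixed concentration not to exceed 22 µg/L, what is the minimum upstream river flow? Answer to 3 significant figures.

Set C_mix = 22: (Q·0.8800 + 315.0·148.0) / (Q + 315.0) = 22
→ Q = 315.0·(148.0 − 22)/(22 − 0.8800) = 1879 L/s.

1880 L/s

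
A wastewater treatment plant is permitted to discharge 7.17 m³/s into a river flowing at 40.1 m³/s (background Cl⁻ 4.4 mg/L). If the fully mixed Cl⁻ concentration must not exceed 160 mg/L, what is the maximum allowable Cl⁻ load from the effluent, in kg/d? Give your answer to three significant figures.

Mass balance at the limit: 40.10·4.400 + 7.170·Cₑ = 47.27·160 → Cₑ = 1030 mg/L.
Load = 7.170 m³/s × 1030 g/m³ × 86 400 s/d = 638200 kg/d.

638000 kg/d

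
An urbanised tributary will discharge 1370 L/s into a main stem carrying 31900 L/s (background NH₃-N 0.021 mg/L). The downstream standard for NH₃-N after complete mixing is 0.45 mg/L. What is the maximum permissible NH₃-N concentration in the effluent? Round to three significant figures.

At the limit, (Qr·Cr + Qe·Cₑ)/(Qr + Qe) = 0.45:
Cₑ = (33270·0.45 − 31900·0.02100) / 1370 = 10.44 mg/L.

10.4 mg/L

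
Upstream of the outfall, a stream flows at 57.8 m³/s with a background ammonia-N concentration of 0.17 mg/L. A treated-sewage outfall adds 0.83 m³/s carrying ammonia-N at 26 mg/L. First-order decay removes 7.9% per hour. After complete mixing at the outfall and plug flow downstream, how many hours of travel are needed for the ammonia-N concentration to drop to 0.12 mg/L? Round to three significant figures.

Mass balance: C = (57.80·0.1700 + 0.8300·26.00) / 58.63 = 31.41/58.63 = 0.5357 mg/L.
7.9%/h lost → k = −ln(1 − 0.079) = 0.08230 h⁻¹.
0.5357·exp(−k·t) = 0.12 → t = ln(0.5357/0.12)/k = 65440 s = 18.18 h.

18.2 h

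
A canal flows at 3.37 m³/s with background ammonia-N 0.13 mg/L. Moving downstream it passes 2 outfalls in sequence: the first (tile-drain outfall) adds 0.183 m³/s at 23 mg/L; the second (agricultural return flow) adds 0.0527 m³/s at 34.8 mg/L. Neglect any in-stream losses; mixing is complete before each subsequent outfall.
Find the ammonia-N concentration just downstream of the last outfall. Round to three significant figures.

1.80 mg/L

Outfall 1: combined Q = 3.553 m³/s; C = (3.370·0.1300 + 0.1830·23.00)/3.553 = 1.308 mg/L.
Outfall 2: combined Q = 3.606 m³/s; C = (3.553·1.308 + 0.05270·34.80)/3.606 = 1.797 mg/L.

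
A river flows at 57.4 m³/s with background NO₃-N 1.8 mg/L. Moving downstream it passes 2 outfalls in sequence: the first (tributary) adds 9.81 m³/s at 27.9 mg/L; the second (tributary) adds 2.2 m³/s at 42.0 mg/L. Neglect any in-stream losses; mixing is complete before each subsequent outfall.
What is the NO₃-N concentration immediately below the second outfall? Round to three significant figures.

6.76 mg/L

Below outfall 1: Q → 67.21 m³/s, C = (57.40·1.800 + 9.810·27.90)/67.21 = 5.610 mg/L.
Below outfall 2: Q → 69.41 m³/s, C = (67.21·5.610 + 2.200·42.00)/69.41 = 6.763 mg/L.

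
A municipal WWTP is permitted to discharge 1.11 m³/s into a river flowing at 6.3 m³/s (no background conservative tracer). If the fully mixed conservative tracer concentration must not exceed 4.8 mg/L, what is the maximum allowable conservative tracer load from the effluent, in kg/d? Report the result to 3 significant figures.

Mass balance at the limit: 6.300·0 + 1.110·Cₑ = 7.410·4.8 → Cₑ = 32.04 mg/L.
Load = 1.110 m³/s × 32.04 g/m³ × 86 400 s/d = 3073 kg/d.

3070 kg/d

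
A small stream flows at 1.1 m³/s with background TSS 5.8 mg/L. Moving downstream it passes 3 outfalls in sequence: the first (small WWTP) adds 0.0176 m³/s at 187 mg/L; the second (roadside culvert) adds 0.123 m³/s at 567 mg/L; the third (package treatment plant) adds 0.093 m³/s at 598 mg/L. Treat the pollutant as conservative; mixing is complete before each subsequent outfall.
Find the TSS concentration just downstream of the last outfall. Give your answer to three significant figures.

Outfall 1: combined Q = 1.118 m³/s; C = (1.100·5.800 + 0.01760·187.0)/1.118 = 8.654 mg/L.
Outfall 2: combined Q = 1.241 m³/s; C = (1.118·8.654 + 0.1230·567.0)/1.241 = 64.01 mg/L.
Outfall 3: combined Q = 1.334 m³/s; C = (1.241·64.01 + 0.09300·598.0)/1.334 = 101.2 mg/L.

101 mg/L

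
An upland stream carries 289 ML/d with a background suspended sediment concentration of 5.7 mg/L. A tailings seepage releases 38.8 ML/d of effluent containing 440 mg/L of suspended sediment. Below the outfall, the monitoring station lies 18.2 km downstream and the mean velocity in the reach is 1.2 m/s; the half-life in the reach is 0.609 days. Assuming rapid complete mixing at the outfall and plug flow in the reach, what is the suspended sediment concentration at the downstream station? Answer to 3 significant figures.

46.8 mg/L

Mass balance: C = (289.0·5.700 + 38.80·440.0) / 327.8 = 18720/327.8 = 57.11 mg/L.
Travel time t = 18.2·1000 / 1.2 = 15170 s = 4.213 h.
Half-life 0.609 d → k = ln 2 / 0.609 = 1.138 d⁻¹.
Applying C = C₀e^(−kt): 57.11 × 0.8189 = 46.76 mg/L.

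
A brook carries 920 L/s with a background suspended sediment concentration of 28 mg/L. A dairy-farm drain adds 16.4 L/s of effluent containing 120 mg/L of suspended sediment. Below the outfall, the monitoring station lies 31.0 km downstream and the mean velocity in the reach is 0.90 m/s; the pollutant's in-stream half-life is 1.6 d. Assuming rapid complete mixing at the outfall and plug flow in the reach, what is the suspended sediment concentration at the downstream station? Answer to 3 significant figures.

24.9 mg/L

After mixing, C = (920.0·28.00 + 16.40·120.0) / 936.4 = 27730/936.4 = 29.61 mg/L.
Travel time t = 31.0·1000 / 0.90 = 34440 s = 9.568 h.
Half-life 1.6 d → k = ln 2 / 1.6 = 0.4332 d⁻¹.
Decay over the reach: 29.61·exp(−kt) = 29.61·0.8414 = 24.91 mg/L.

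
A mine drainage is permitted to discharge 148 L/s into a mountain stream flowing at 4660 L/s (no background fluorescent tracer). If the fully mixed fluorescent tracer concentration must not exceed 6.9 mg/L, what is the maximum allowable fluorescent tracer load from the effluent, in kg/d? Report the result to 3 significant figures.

Mass balance at the limit: 4660·0 + 148.0·Cₑ = 4808·6.9 → Cₑ = 224.2 mg/L.
148.0 L/s = 0.1480 m³/s. Load = 0.1480 m³/s × 224.2 g/m³ × 86 400 s/d = 2866 kg/d.

2870 kg/d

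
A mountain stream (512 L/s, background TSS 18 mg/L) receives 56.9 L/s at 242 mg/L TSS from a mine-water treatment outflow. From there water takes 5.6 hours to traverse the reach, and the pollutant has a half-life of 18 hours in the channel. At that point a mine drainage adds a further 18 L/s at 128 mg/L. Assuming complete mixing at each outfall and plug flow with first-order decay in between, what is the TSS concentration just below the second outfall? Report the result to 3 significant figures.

35.5 mg/L

After mixing, C = (512.0·18.00 + 56.90·242.0) / 568.9 = 22990/568.9 = 40.40 mg/L; combined flow 568.9 L/s.
Half-life 18 h → k = ln 2 / 18 = 0.03851 h⁻¹ = 0.9242 d⁻¹.
Applying C = C₀e^(−kt): 40.40 × 0.8060 = 32.57 mg/L.
Second outfall: C = (568.9·32.57 + 18.00·128.0)/586.9 = 35.49 mg/L.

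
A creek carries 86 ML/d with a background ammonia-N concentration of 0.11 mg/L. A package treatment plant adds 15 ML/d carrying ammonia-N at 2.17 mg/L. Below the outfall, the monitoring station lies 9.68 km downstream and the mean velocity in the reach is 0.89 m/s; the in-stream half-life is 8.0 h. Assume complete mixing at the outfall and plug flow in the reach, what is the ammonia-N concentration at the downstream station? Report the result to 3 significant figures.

0.320 mg/L

After mixing, C = (86.00·0.1100 + 15.00·2.170) / 101.0 = 42.01/101.0 = 0.4159 mg/L.
Travel time t = 9.68·1000 / 0.89 = 10880 s = 3.021 h.
Half-life 8.0 h → k = ln 2 / 8.0 = 0.08664 h⁻¹ = 2.079 d⁻¹.
First-order decay: C = 0.4159·exp(−k·t) = 0.4159·0.7697 = 0.3201 mg/L.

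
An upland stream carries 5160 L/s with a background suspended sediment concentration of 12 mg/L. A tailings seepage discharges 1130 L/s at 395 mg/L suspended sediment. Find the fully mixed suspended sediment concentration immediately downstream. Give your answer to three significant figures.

Flow-weighted average: C = (5160·12.00 + 1130·395.0) / 6290 = 508300/6290 = 80.81 mg/L.

80.8 mg/L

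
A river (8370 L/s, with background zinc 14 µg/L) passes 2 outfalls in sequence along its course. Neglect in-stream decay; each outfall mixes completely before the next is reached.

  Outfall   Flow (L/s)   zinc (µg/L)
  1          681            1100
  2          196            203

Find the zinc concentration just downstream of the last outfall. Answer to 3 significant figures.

98.0 µg/L

Below outfall 1: Q → 9051 L/s, C = (8370·14.00 + 681.0·1100)/9051 = 95.71 µg/L.
Below outfall 2: Q → 9247 L/s, C = (9051·95.71 + 196.0·203.0)/9247 = 97.99 µg/L.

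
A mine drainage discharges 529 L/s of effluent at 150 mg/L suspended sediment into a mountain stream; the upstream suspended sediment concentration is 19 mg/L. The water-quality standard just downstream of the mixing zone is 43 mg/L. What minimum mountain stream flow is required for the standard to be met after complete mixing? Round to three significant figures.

Set C_mix = 43: (Q·19.00 + 529.0·150.0) / (Q + 529.0) = 43
→ Q = 529.0·(150.0 − 43)/(43 − 19.00) = 2358 L/s.

2360 L/s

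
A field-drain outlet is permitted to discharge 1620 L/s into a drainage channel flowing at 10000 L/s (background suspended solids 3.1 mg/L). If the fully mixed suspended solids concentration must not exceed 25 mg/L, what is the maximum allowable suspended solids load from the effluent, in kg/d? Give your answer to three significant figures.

Mass balance at the limit: 10000·3.100 + 1620·Cₑ = 11620·25 → Cₑ = 160.2 mg/L.
1620 L/s = 1.620 m³/s. Load = 1.620 m³/s × 160.2 g/m³ × 86 400 s/d = 22420 kg/d.

22400 kg/d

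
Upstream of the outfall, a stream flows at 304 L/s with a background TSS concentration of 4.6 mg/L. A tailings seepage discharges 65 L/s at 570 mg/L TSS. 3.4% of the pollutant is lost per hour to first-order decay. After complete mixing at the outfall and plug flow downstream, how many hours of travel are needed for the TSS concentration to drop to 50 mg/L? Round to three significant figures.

21.2 h

Mixed concentration C = ΣQC/ΣQ = (304.0·4.600 + 65.00·570.0) / 369.0 = 38450/369.0 = 104.2 mg/L.
3.4%/h lost → k = −ln(1 − 0.034) = 0.03459 h⁻¹.
104.2·exp(−k·t) = 50 → t = ln(104.2/50)/k = 76420 s = 21.23 h.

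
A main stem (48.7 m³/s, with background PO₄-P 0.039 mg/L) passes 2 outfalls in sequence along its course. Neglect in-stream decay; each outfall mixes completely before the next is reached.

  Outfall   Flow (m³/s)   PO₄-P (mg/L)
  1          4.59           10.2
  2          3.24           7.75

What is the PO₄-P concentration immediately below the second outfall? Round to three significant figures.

Below outfall 1: Q → 53.29 m³/s, C = (48.70·0.03900 + 4.590·10.20)/53.29 = 0.9142 mg/L.
Below outfall 2: Q → 56.53 m³/s, C = (53.29·0.9142 + 3.240·7.750)/56.53 = 1.306 mg/L.

1.31 mg/L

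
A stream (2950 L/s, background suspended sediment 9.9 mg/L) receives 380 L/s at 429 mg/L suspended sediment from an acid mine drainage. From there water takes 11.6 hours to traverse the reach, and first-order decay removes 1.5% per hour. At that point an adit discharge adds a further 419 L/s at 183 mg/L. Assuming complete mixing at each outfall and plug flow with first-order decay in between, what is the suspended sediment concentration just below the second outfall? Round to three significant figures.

After mixing, C = (2950·9.900 + 380.0·429.0) / 3330 = 192200/3330 = 57.73 mg/L; combined flow 3330 L/s.
1.5%/h lost → k = −ln(1 − 0.015) = 0.01511 h⁻¹.
Decay over the reach: 57.73·exp(−kt) = 57.73·0.8392 = 48.44 mg/L.
Second outfall: C = (3330·48.44 + 419.0·183.0)/3749 = 63.48 mg/L.

63.5 mg/L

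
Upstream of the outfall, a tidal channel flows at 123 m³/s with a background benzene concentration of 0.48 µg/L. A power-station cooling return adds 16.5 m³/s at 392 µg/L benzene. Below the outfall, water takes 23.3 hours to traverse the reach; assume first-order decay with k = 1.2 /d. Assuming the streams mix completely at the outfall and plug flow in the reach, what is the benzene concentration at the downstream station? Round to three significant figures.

14.6 µg/L

Conservation of mass: C = (123.0·0.4800 + 16.50·392.0) / 139.5 = 6527/139.5 = 46.79 µg/L.
Decay over the reach: 46.79·exp(−kt) = 46.79·0.3119 = 14.59 µg/L.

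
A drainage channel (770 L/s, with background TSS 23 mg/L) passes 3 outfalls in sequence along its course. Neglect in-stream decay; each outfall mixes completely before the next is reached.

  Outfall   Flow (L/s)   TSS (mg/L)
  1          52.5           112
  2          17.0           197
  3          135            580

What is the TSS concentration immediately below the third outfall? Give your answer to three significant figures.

108 mg/L

After outfall 1: Q = 770.0 + 52.50 = 822.5 L/s; C = (770.0·23.00 + 52.50·112.0)/822.5 = 28.68 mg/L.
After outfall 2: Q = 822.5 + 17.00 = 839.5 L/s; C = (822.5·28.68 + 17.00·197.0)/839.5 = 32.09 mg/L.
After outfall 3: Q = 839.5 + 135.0 = 974.5 L/s; C = (839.5·32.09 + 135.0·580.0)/974.5 = 108.0 mg/L.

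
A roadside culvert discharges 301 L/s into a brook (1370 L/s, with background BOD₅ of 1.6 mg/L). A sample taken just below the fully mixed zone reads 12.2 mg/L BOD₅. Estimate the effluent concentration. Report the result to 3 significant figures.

Mass balance: 1370·1.600 + 301.0·Cₑ = 1671·12.20
→ Cₑ = (1671·12.20 − 1370·1.600) / 301.0 = 60.45 mg/L.

60.4 mg/L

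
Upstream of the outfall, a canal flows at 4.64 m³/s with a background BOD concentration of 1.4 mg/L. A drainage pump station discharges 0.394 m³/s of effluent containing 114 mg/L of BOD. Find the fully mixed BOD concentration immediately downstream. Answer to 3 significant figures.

10.2 mg/L

Mixed concentration C = ΣQC/ΣQ = (4.640·1.400 + 0.3940·114.0) / 5.034 = 51.41/5.034 = 10.21 mg/L.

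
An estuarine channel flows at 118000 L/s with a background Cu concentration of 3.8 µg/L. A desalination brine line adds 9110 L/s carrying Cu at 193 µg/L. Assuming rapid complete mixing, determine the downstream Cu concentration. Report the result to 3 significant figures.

Mixed concentration C = ΣQC/ΣQ = (118000·3.800 + 9110·193.0) / 127100 = 2207000/127100 = 17.36 µg/L.

17.4 µg/L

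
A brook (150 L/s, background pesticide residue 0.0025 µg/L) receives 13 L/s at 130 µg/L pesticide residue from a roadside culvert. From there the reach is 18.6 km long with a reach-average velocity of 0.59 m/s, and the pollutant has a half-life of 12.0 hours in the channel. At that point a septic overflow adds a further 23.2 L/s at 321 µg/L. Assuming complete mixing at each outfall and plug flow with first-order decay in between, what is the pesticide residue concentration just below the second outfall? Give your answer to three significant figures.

Mixed concentration C = ΣQC/ΣQ = (150.0·0.002500 + 13.00·130.0) / 163.0 = 1690/163.0 = 10.37 µg/L; combined flow 163.0 L/s.
Travel time t = 18.6·1000 / 0.59 = 31530 s = 8.757 h.
Half-life 12.0 h → k = ln 2 / 12.0 = 0.05776 h⁻¹ = 1.386 d⁻¹.
After decay, C = 10.37 × e^(−kt) = 10.37 × 0.6030 = 6.253 µg/L.
Second outfall: C = (163.0·6.253 + 23.20·321.0)/186.2 = 45.47 µg/L.

45.5 µg/L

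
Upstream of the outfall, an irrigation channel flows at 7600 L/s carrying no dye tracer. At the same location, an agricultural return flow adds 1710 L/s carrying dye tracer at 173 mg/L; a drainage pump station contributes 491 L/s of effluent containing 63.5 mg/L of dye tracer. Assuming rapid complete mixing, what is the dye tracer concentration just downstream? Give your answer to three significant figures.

Conservation of mass: C = (7600·0 + 1710·173.0 + 491.0·63.50) / 9801 = 327000/9801 = 33.36 mg/L.

33.4 mg/L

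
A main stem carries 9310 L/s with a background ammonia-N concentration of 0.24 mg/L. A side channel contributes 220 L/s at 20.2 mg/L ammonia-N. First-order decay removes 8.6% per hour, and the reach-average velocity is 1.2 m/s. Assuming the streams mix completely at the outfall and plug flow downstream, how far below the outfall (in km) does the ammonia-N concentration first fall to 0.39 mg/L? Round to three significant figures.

28.2 km

Flow-weighted average: C = (9310·0.2400 + 220.0·20.20) / 9530 = 6678/9530 = 0.7008 mg/L.
8.6%/h lost → k = −ln(1 − 0.086) = 0.08992 h⁻¹.
Set 0.7008·exp(−k·t) = 0.39 → t = ln(0.7008/0.39)/k = 23460 s = 6.517 h.
Distance = v·t = 1.2·23460 = 28150 m = 28.15 km.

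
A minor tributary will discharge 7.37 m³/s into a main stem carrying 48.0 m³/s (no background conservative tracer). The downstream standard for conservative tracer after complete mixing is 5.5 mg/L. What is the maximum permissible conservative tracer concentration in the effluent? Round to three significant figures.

41.3 mg/L

At the limit, (Qr·Cr + Qe·Cₑ)/(Qr + Qe) = 5.5:
Cₑ = (55.37·5.5 − 48.00·0) / 7.370 = 41.32 mg/L.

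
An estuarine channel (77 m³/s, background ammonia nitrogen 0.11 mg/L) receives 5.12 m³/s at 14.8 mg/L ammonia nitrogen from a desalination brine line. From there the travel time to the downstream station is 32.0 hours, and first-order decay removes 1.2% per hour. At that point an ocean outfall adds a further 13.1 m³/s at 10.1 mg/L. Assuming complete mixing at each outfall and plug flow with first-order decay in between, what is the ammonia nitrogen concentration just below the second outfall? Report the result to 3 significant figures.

After mixing, C = (77.00·0.1100 + 5.120·14.80) / 82.12 = 84.25/82.12 = 1.026 mg/L; combined flow 82.12 m³/s.
1.2%/h lost → k = −ln(1 − 0.012) = 0.01207 h⁻¹.
Applying C = C₀e^(−kt): 1.026 × 0.6796 = 0.6971 mg/L.
Second outfall: C = (82.12·0.6971 + 13.10·10.10)/95.22 = 1.991 mg/L.

1.99 mg/L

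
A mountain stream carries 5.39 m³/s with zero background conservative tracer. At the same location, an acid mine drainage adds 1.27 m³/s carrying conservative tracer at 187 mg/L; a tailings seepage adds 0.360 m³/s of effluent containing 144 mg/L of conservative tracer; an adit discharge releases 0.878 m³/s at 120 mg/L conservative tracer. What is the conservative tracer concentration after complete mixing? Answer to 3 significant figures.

Mixed concentration C = ΣQC/ΣQ = (5.390·0 + 1.270·187.0 + 0.3600·144.0 + 0.8780·120.0) / 7.898 = 394.7/7.898 = 49.97 mg/L.

50.0 mg/L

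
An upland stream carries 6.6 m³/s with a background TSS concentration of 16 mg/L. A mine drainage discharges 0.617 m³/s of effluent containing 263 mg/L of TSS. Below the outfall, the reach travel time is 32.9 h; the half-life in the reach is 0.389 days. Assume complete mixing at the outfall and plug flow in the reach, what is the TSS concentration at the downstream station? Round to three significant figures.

3.23 mg/L

Mass balance: C = (6.600·16.00 + 0.6170·263.0) / 7.217 = 267.9/7.217 = 37.12 mg/L.
Half-life 0.389 d → k = ln 2 / 0.389 = 1.782 d⁻¹.
First-order decay: C = 37.12·exp(−k·t) = 37.12·0.08693 = 3.227 mg/L.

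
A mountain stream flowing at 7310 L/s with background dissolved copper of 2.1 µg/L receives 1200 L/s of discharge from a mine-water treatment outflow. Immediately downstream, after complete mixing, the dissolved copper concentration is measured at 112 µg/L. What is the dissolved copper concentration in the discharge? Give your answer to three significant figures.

781 µg/L

Mass balance: 7310·2.100 + 1200·Cₑ = 8510·112.0
→ Cₑ = (8510·112.0 − 7310·2.100) / 1200 = 781.5 µg/L.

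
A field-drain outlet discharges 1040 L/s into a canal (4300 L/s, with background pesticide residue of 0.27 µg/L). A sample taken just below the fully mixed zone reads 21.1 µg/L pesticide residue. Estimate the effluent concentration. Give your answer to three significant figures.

107 µg/L

Mass balance: 4300·0.2700 + 1040·Cₑ = 5340·21.10
→ Cₑ = (5340·21.10 − 4300·0.2700) / 1040 = 107.2 µg/L.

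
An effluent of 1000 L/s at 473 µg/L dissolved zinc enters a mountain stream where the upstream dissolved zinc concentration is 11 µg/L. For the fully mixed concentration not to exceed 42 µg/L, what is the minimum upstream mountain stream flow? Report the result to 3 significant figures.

13900 L/s

Set C_mix = 42: (Q·11.00 + 1000·473.0) / (Q + 1000) = 42
→ Q = 1000·(473.0 − 42)/(42 − 11.00) = 13900 L/s.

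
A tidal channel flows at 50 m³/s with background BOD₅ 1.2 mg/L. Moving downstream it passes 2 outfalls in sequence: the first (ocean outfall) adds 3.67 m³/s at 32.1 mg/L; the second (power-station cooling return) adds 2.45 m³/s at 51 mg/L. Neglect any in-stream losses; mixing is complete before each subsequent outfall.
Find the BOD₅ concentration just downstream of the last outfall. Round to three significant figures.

Below outfall 1: Q → 53.67 m³/s, C = (50.00·1.200 + 3.670·32.10)/53.67 = 3.313 mg/L.
Below outfall 2: Q → 56.12 m³/s, C = (53.67·3.313 + 2.450·51.00)/56.12 = 5.395 mg/L.

5.39 mg/L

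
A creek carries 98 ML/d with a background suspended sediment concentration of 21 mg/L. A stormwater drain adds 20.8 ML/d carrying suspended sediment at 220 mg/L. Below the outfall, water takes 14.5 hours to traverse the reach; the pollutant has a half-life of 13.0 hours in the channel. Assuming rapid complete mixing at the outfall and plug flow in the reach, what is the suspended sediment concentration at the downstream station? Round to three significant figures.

After mixing, C = (98.00·21.00 + 20.80·220.0) / 118.8 = 6634/118.8 = 55.84 mg/L.
Half-life 13.0 h → k = ln 2 / 13.0 = 0.05332 h⁻¹ = 1.280 d⁻¹.
First-order decay: C = 55.84·exp(−k·t) = 55.84·0.4616 = 25.77 mg/L.

25.8 mg/L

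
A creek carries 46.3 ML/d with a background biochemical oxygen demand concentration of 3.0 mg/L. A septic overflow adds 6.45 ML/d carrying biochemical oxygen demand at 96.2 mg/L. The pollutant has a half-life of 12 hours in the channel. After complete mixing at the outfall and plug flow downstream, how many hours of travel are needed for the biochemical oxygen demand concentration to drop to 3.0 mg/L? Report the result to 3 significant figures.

Mixed concentration C = ΣQC/ΣQ = (46.30·3.000 + 6.450·96.20) / 52.75 = 759.4/52.75 = 14.40 mg/L.
Half-life 12 h → k = ln 2 / 12 = 0.05776 h⁻¹ = 1.386 d⁻¹.
14.40·exp(−k·t) = 3.0 → t = ln(14.40/3.0)/k = 97750 s = 27.15 h.

27.2 h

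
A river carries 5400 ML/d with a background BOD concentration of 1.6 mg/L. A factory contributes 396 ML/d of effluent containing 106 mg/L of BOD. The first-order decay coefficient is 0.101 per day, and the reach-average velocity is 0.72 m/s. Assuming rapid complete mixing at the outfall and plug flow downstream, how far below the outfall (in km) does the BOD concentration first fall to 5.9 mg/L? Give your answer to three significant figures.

242 km

Flow-weighted average: C = (5400·1.600 + 396.0·106.0) / 5796 = 50620/5796 = 8.733 mg/L.
Set 8.733·exp(−k·t) = 5.9 → t = ln(8.733/5.9)/k = 335500 s = 93.18 h.
Distance = v·t = 0.72·335500 = 241500 m = 241.5 km.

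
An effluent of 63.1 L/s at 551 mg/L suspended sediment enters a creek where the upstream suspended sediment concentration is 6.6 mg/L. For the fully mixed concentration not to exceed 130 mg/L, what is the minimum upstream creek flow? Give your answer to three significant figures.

215 L/s

Set C_mix = 130: (Q·6.600 + 63.10·551.0) / (Q + 63.10) = 130
→ Q = 63.10·(551.0 − 130)/(130 − 6.600) = 215.3 L/s.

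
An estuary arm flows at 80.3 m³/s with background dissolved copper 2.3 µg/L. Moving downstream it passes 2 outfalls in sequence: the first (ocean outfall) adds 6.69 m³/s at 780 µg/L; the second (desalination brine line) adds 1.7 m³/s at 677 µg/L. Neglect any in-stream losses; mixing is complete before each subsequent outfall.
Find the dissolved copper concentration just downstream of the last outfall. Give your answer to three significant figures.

73.9 µg/L

Below outfall 1: Q → 86.99 m³/s, C = (80.30·2.300 + 6.690·780.0)/86.99 = 62.11 µg/L.
Below outfall 2: Q → 88.69 m³/s, C = (86.99·62.11 + 1.700·677.0)/88.69 = 73.90 µg/L.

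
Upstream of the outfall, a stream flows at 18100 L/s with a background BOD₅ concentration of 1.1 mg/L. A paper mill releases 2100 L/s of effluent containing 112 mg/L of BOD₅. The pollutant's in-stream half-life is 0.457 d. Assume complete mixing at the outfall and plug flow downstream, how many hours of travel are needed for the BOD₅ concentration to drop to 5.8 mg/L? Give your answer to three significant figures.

12.3 h

Flow-weighted average: C = (18100·1.100 + 2100·112.0) / 20200 = 255100/20200 = 12.63 mg/L.
Half-life 0.457 d → k = ln 2 / 0.457 = 1.517 d⁻¹.
12.63·exp(−k·t) = 5.8 → t = ln(12.63/5.8)/k = 44330 s = 12.31 h.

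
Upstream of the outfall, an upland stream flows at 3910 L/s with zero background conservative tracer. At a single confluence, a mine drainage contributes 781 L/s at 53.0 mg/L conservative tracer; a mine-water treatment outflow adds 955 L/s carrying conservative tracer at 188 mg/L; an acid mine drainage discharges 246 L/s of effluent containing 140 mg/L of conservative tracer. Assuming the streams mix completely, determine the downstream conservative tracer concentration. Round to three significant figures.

Mass balance: C = (3910·0 + 781.0·53.00 + 955.0·188.0 + 246.0·140.0) / 5892 = 255400/5892 = 43.34 mg/L.

43.3 mg/L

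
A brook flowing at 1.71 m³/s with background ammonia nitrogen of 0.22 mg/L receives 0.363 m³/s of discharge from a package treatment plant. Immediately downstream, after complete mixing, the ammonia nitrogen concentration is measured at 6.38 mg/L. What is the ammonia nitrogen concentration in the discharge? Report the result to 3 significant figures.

35.4 mg/L

Mass balance: 1.710·0.2200 + 0.3630·Cₑ = 2.073·6.380
→ Cₑ = (2.073·6.380 − 1.710·0.2200) / 0.3630 = 35.40 mg/L.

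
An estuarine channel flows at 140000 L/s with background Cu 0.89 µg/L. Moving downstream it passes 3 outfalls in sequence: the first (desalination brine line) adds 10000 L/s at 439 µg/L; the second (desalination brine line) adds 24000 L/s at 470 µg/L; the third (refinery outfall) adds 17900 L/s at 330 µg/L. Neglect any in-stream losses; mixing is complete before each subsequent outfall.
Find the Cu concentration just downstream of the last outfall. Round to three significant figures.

113 µg/L

Outfall 1: combined Q = 150000 L/s; C = (140000·0.8900 + 10000·439.0)/150000 = 30.10 µg/L.
Outfall 2: combined Q = 174000 L/s; C = (150000·30.10 + 24000·470.0)/174000 = 90.77 µg/L.
Outfall 3: combined Q = 191900 L/s; C = (174000·90.77 + 17900·330.0)/191900 = 113.1 µg/L.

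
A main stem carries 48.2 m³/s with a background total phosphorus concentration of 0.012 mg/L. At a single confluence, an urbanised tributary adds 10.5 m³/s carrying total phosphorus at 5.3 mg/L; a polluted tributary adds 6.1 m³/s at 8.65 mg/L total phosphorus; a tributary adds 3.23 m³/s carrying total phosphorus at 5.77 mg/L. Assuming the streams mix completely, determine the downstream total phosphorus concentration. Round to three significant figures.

1.88 mg/L

Mass balance: C = (48.20·0.01200 + 10.50·5.300 + 6.100·8.650 + 3.230·5.770) / 68.03 = 127.6/68.03 = 1.876 mg/L.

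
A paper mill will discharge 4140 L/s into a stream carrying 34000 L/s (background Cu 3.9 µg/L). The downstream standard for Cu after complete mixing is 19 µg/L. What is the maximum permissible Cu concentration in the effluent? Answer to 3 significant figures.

143 µg/L

At the limit, (Qr·Cr + Qe·Cₑ)/(Qr + Qe) = 19:
Cₑ = (38140·19 − 34000·3.900) / 4140 = 143.0 µg/L.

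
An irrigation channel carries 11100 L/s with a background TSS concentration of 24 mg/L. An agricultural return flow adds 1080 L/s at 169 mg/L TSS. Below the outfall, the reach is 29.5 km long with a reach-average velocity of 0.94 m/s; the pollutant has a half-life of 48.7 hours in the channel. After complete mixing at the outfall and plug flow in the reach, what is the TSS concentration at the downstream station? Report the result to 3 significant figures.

Mixed concentration C = ΣQC/ΣQ = (11100·24.00 + 1080·169.0) / 12180 = 448900/12180 = 36.86 mg/L.
Travel time t = 29.5·1000 / 0.94 = 31380 s = 8.717 h.
Half-life 48.7 h → k = ln 2 / 48.7 = 0.01423 h⁻¹ = 0.3416 d⁻¹.
First-order decay: C = 36.86·exp(−k·t) = 36.86·0.8833 = 32.56 mg/L.

32.6 mg/L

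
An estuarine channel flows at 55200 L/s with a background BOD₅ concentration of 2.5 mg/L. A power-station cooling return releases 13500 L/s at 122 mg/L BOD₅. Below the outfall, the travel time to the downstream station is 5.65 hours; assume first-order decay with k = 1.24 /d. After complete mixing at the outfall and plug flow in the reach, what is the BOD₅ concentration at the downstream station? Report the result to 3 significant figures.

19.4 mg/L

Flow-weighted average: C = (55200·2.500 + 13500·122.0) / 68700 = 1785000/68700 = 25.98 mg/L.
First-order decay: C = 25.98·exp(−k·t) = 25.98·0.7468 = 19.40 mg/L.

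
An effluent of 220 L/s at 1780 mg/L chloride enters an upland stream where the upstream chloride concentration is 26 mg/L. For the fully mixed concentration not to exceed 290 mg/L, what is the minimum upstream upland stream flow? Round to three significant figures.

1240 L/s

Set C_mix = 290: (Q·26.00 + 220.0·1780) / (Q + 220.0) = 290
→ Q = 220.0·(1780 − 290)/(290 − 26.00) = 1242 L/s.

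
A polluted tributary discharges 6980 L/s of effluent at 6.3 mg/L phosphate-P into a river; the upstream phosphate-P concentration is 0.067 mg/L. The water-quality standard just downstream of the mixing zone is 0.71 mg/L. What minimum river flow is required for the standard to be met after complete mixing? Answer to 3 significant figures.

Set C_mix = 0.71: (Q·0.06700 + 6980·6.300) / (Q + 6980) = 0.71
→ Q = 6980·(6.300 − 0.71)/(0.71 − 0.06700) = 60680 L/s.

60700 L/s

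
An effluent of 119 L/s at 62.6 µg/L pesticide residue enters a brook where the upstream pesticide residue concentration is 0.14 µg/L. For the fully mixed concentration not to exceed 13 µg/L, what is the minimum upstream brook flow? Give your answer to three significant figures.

Set C_mix = 13: (Q·0.1400 + 119.0·62.60) / (Q + 119.0) = 13
→ Q = 119.0·(62.60 − 13)/(13 − 0.1400) = 459.0 L/s.

459 L/s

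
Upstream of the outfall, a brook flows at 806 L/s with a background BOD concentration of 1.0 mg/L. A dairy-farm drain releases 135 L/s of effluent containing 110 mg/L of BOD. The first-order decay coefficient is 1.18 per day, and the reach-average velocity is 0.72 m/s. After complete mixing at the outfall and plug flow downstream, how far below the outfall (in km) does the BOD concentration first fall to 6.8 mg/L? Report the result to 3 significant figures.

47.2 km

After mixing, C = (806.0·1.000 + 135.0·110.0) / 941.0 = 15660/941.0 = 16.64 mg/L.
Set 16.64·exp(−k·t) = 6.8 → t = ln(16.64/6.8)/k = 65510 s = 18.20 h.
Distance = v·t = 0.72·65510 = 47170 m = 47.17 km.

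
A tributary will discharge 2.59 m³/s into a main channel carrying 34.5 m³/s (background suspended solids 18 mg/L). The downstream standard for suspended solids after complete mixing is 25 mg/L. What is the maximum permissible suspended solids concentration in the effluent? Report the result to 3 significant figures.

At the limit, (Qr·Cr + Qe·Cₑ)/(Qr + Qe) = 25:
Cₑ = (37.09·25 − 34.50·18.00) / 2.590 = 118.2 mg/L.

118 mg/L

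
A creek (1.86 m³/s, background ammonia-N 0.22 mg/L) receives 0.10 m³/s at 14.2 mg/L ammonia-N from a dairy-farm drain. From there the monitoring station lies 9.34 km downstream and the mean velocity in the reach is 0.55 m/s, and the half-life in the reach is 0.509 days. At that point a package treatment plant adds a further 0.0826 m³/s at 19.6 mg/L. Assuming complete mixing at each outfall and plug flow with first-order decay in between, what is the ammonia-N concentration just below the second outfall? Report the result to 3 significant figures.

Flow-weighted average: C = (1.860·0.2200 + 0.1000·14.20) / 1.960 = 1.829/1.960 = 0.9333 mg/L; combined flow 1.960 m³/s.
Travel time t = 9.34·1000 / 0.55 = 16980 s = 4.717 h.
Half-life 0.509 d → k = ln 2 / 0.509 = 1.362 d⁻¹.
After decay, C = 0.9333 × e^(−kt) = 0.9333 × 0.7652 = 0.7141 mg/L.
At the second outfall, C = (1.960·0.7141 + 0.08260·19.60) / (1.960 + 0.08260) = 1.478 mg/L.

1.48 mg/L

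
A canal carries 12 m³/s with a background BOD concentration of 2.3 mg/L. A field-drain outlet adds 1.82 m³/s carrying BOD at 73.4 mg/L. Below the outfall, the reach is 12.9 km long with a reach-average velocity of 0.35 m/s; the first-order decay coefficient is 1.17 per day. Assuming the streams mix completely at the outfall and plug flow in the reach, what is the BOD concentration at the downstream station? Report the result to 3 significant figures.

7.08 mg/L

Flow-weighted average: C = (12.00·2.300 + 1.820·73.40) / 13.82 = 161.2/13.82 = 11.66 mg/L.
Travel time t = 12.9·1000 / 0.35 = 36860 s = 10.24 h.
After decay, C = 11.66 × e^(−kt) = 11.66 × 0.6071 = 7.081 mg/L.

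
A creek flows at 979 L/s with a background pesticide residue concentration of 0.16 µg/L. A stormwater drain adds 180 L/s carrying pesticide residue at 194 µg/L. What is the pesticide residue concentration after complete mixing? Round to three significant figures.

Conservation of mass: C = (979.0·0.1600 + 180.0·194.0) / 1159 = 35080/1159 = 30.26 µg/L.

30.3 µg/L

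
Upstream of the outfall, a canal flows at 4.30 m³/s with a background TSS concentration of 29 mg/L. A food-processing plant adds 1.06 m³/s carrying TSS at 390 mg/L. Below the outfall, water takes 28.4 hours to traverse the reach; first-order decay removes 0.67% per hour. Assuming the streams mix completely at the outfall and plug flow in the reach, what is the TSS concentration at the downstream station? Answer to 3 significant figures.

82.9 mg/L

Mass balance: C = (4.300·29.00 + 1.060·390.0) / 5.360 = 538.1/5.360 = 100.4 mg/L.
0.67%/h lost → k = −ln(1 − 0.0067) = 0.006723 h⁻¹.
Applying C = C₀e^(−kt): 100.4 × 0.8262 = 82.94 mg/L.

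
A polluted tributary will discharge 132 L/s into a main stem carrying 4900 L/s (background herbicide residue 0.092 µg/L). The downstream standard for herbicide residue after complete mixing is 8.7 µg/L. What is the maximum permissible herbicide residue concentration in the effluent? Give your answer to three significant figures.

At the limit, (Qr·Cr + Qe·Cₑ)/(Qr + Qe) = 8.7:
Cₑ = (5032·8.7 − 4900·0.09200) / 132.0 = 328.2 µg/L.

328 µg/L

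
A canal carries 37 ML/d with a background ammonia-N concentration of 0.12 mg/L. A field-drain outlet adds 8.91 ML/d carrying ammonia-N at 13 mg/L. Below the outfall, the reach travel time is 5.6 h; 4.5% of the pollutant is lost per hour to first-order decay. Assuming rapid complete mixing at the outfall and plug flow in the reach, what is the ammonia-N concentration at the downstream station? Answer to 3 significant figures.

2.02 mg/L

Conservation of mass: C = (37.00·0.1200 + 8.910·13.00) / 45.91 = 120.3/45.91 = 2.620 mg/L.
4.5%/h lost → k = −ln(1 − 0.045) = 0.04604 h⁻¹.
Decay over the reach: 2.620·exp(−kt) = 2.620·0.7727 = 2.024 mg/L.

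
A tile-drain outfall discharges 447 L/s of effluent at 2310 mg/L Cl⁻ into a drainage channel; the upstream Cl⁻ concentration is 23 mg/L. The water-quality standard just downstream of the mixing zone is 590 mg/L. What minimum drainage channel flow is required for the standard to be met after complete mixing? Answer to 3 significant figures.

Set C_mix = 590: (Q·23.00 + 447.0·2310) / (Q + 447.0) = 590
→ Q = 447.0·(2310 − 590)/(590 − 23.00) = 1356 L/s.

1360 L/s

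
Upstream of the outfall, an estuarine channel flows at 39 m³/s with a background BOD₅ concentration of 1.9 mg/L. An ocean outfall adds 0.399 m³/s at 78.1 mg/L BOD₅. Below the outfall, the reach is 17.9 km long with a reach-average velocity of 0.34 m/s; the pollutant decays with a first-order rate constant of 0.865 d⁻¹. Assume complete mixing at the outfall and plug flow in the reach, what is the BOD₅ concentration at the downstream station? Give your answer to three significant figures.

1.58 mg/L

Mixed concentration C = ΣQC/ΣQ = (39.00·1.900 + 0.3990·78.10) / 39.40 = 105.3/39.40 = 2.672 mg/L.
Travel time t = 17.9·1000 / 0.34 = 52650 s = 14.62 h.
First-order decay: C = 2.672·exp(−k·t) = 2.672·0.5903 = 1.577 mg/L.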